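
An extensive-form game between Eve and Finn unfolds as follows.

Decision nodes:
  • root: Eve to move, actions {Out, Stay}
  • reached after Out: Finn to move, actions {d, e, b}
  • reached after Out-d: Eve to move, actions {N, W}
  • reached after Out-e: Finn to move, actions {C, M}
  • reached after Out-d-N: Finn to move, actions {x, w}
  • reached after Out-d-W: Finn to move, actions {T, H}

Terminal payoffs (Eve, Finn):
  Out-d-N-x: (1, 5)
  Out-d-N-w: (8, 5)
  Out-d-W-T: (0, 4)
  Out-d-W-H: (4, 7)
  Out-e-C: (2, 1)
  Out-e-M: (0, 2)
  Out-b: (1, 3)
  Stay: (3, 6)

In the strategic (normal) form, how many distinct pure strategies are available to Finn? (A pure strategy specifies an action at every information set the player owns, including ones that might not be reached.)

Finn owns the node after Out with actions {d, e, b} — three choices.
Finn owns the node after Out-e with actions {C, M} — two choices.
Finn owns the node after Out-d-N with actions {x, w} — two choices.
Finn owns the node after Out-d-W with actions {T, H} — two choices.
A pure strategy fixes one action at each information set independently, so the count is the product 3 × 2 × 2 × 2 = 24.

24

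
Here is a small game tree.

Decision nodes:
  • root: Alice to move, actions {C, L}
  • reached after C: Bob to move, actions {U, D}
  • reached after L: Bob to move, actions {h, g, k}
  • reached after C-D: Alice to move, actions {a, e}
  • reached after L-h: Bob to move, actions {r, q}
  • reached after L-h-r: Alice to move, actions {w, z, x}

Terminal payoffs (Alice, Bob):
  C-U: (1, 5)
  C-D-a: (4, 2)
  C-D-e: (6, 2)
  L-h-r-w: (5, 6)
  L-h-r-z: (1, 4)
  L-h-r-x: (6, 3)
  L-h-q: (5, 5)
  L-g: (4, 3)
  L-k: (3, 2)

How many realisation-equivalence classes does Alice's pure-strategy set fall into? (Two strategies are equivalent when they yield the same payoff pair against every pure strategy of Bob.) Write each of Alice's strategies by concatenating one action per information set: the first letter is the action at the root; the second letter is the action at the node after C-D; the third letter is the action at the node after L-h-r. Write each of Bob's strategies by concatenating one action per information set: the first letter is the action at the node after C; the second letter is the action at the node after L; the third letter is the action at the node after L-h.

Alice has 12 pure strategies: Caw, Caz, Cax, Cew, Cez, Cex, Law, Laz, Lax, Lew, Lez, Lex. Columns: Uhr, Uhq, Ugr, Ugq, Ukr, Ukq, Dhr, Dhq, Dgr, Dgq, Dkr, Dkq.
{Caw, Caz, Cax} → row (1,5) (1,5) (1,5) (1,5) (1,5) (1,5) (4,2) (4,2) (4,2) (4,2) (4,2) (4,2)
{Cew, Cez, Cex} → row (1,5) (1,5) (1,5) (1,5) (1,5) (1,5) (6,2) (6,2) (6,2) (6,2) (6,2) (6,2)
{Law, Lew} → row (5,6) (5,5) (4,3) (4,3) (3,2) (3,2) (5,6) (5,5) (4,3) (4,3) (3,2) (3,2)
{Laz, Lez} → row (1,4) (5,5) (4,3) (4,3) (3,2) (3,2) (1,4) (5,5) (4,3) (4,3) (3,2) (3,2)
{Lax, Lex} → row (6,3) (5,5) (4,3) (4,3) (3,2) (3,2) (6,3) (5,5) (4,3) (4,3) (3,2) (3,2)
That's 5 distinct rows out of 12 strategies.

5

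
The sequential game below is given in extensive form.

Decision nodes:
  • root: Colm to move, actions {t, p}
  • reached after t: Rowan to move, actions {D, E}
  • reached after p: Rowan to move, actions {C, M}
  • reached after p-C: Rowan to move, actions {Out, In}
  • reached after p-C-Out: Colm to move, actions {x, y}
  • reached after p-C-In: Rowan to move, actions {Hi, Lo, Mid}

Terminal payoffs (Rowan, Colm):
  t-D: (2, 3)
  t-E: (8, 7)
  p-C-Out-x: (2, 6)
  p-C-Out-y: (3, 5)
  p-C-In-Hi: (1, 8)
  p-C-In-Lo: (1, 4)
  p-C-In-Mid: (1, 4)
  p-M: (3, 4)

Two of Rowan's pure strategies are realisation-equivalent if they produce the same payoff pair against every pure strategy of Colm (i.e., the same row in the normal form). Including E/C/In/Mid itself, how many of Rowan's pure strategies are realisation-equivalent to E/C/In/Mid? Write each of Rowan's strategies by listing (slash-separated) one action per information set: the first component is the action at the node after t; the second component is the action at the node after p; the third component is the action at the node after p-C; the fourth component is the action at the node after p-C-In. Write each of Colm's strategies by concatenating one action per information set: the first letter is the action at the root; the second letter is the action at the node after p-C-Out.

2

Row for E/C/In/Mid (columns tx, ty, px, py): (8,7) (8,7) (1,4) (1,4).
Every one of Rowan's information sets is on the play path for some reply by Colm when Rowan follows E/C/In/Mid.
Even so, E/C/In/Lo happens to produce the same payoff in every column — so 2 strategies share this row.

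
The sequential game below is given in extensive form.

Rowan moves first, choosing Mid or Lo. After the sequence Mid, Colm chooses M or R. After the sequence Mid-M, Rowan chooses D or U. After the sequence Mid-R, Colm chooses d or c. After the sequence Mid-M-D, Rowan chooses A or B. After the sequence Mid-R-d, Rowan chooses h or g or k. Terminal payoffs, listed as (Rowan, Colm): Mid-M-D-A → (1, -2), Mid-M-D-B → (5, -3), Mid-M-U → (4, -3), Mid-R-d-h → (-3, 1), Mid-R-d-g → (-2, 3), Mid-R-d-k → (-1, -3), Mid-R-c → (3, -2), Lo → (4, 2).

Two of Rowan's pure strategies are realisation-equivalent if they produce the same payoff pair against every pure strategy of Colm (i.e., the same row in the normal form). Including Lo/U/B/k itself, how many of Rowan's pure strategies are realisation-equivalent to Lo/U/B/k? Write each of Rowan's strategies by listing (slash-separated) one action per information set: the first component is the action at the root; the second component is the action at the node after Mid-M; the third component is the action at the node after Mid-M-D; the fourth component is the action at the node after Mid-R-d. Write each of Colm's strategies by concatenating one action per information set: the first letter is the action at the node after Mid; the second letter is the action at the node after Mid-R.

12

Row for Lo/U/B/k (columns Md, Mc, Rd, Rc): (4,2) (4,2) (4,2) (4,2).
Under Lo/U/B/k, Rowan's choice at the node after Mid-M and at the node after Mid-M-D and at the node after Mid-R-d can never be reached regardless of what Colm does, so varying those choices leaves every outcome unchanged.
Holding the reachable choices fixed and varying the unreachable ones freely already gives 2 × 2 × 3 = 12 equivalent strategies.
No other strategy reproduces this row, so those 12 are the full class: Lo/D/A/h, Lo/D/A/g, Lo/D/A/k, Lo/D/B/h, Lo/D/B/g, Lo/D/B/k, Lo/U/A/h, Lo/U/A/g, Lo/U/A/k, Lo/U/B/h, Lo/U/B/g, Lo/U/B/k.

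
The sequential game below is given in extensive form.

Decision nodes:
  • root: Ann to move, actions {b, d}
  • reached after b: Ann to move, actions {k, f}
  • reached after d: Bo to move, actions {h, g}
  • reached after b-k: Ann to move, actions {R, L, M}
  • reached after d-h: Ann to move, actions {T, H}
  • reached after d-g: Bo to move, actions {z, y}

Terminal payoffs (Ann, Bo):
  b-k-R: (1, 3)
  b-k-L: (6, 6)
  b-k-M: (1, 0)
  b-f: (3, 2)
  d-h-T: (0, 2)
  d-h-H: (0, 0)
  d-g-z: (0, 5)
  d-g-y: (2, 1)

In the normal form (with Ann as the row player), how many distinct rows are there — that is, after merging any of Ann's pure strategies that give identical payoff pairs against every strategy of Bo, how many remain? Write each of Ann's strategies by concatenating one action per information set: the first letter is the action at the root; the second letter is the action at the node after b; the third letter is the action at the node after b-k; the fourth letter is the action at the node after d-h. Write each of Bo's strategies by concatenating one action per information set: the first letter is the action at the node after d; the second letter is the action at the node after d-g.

6

Ann has 24 pure strategies: bkRT, bkRH, bkLT, bkLH, bkMT, bkMH, bfRT, bfRH, bfLT, bfLH, bfMT, bfMH, dkRT, dkRH, dkLT, dkLH, dkMT, dkMH, dfRT, dfRH, dfLT, dfLH, dfMT, dfMH. Columns: hz, hy, gz, gy.
{bkRT, bkRH} → row (1,3) (1,3) (1,3) (1,3)
{bkLT, bkLH} → row (6,6) (6,6) (6,6) (6,6)
{bkMT, bkMH} → row (1,0) (1,0) (1,0) (1,0)
{bfRT, bfRH, bfLT, bfLH, bfMT, bfMH} → row (3,2) (3,2) (3,2) (3,2)
{dkRT, dkLT, dkMT, dfRT, dfLT, dfMT} → row (0,2) (0,2) (0,5) (2,1)
{dkRH, dkLH, dkMH, dfRH, dfLH, dfMH} → row (0,0) (0,0) (0,5) (2,1)
That's 6 distinct rows out of 24 strategies.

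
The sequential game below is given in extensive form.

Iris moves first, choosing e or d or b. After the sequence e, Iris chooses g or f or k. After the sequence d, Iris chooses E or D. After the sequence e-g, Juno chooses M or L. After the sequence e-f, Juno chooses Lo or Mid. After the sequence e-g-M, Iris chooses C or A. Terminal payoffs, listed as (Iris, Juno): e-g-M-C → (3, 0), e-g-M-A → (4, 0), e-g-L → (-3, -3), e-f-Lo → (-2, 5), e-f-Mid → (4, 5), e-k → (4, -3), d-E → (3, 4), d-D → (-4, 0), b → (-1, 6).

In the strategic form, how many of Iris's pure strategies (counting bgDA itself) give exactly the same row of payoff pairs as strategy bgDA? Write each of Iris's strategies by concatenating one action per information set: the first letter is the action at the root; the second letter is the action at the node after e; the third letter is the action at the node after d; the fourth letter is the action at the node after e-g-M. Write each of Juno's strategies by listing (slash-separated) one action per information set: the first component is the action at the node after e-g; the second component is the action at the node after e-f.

12

Row for bgDA (columns M/Lo, M/Mid, L/Lo, L/Mid): (-1,6) (-1,6) (-1,6) (-1,6).
Under bgDA, Iris's choice at the node after e and at the node after d and at the node after e-g-M can never be reached regardless of what Juno does, so varying those choices leaves every outcome unchanged.
Holding the reachable choices fixed and varying the unreachable ones freely already gives 3 × 2 × 2 = 12 equivalent strategies.
No other strategy reproduces this row, so those 12 are the full class: bgEC, bgEA, bgDC, bgDA, bfEC, bfEA, bfDC, bfDA, bkEC, bkEA, bkDC, bkDA.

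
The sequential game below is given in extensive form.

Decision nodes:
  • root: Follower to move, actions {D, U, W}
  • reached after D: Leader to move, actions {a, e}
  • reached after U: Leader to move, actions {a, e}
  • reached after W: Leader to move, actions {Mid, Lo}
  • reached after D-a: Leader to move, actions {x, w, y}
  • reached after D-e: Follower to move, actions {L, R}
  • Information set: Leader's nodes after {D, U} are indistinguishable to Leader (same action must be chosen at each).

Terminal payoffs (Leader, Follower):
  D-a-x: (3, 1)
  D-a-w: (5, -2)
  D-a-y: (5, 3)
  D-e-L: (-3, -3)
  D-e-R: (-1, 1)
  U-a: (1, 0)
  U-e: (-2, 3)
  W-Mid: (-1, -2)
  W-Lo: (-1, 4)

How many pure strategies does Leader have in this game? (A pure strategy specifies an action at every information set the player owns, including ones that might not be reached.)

Leader owns the information set {D, U} with actions {a, e} — two choices.
Leader owns the node after W with actions {Mid, Lo} — two choices.
Leader owns the node after D-a with actions {x, w, y} — three choices.
A pure strategy fixes one action at each information set independently, so the count is the product 2 × 2 × 3 = 12.

12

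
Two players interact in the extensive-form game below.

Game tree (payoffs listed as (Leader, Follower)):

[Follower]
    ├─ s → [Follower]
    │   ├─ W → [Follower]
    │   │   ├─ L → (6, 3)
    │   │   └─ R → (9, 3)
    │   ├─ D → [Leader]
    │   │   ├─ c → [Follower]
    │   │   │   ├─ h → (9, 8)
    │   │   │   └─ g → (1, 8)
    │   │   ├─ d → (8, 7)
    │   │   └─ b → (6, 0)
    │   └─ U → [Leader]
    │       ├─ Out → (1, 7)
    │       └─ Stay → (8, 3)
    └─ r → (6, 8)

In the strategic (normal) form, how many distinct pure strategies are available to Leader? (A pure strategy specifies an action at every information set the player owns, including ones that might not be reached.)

6

Leader owns the node after s-D with actions {c, d, b} — three choices.
Leader owns the node after s-U with actions {Out, Stay} — two choices.
A pure strategy fixes one action at each information set independently, so the count is the product 3 × 2 = 6.
(For reference, Follower has 24 pure strategies, giving a 6×24 normal-form matrix.)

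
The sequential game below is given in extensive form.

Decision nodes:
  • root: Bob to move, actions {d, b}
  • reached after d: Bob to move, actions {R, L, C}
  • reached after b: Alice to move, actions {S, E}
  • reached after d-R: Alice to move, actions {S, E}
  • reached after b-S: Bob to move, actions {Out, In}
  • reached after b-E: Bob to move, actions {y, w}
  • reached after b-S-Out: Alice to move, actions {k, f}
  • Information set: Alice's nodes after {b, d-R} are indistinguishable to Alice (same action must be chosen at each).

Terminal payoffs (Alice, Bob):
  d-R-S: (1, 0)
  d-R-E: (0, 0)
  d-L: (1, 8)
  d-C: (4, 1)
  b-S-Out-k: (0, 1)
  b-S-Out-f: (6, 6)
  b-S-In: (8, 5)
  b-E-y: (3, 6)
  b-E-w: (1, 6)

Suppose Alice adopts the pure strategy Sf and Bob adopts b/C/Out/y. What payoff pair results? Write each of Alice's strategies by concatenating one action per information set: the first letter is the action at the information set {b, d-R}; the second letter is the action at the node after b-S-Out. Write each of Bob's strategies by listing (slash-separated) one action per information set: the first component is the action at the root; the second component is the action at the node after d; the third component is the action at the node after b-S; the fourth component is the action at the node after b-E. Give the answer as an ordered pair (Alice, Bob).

Trace the play path from the root:
  Bob plays b
  Alice plays S at [b]
  Bob plays Out at [b-S]
  Alice plays f at [b-S-Out]
→ terminal payoff (6, 6).
(Bob's choice at the node after d is never reached on this path, so it doesn't affect the outcome.)

(6, 6)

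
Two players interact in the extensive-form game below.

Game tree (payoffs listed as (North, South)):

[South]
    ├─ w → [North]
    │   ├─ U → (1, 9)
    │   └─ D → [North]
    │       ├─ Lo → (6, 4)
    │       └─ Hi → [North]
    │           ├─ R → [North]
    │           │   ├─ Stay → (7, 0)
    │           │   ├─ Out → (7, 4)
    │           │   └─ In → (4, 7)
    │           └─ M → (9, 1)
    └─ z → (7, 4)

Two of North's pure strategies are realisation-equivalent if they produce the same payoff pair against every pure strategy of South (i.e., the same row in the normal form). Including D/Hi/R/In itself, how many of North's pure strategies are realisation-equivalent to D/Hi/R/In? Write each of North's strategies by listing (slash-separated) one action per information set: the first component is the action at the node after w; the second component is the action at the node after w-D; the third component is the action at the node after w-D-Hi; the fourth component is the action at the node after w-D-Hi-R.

Row for D/Hi/R/In (columns w, z): (4,7) (7,4).
Every one of North's information sets is on the play path for some reply by South when North follows D/Hi/R/In.
Changing the action at any of them therefore changes at least one column, so only D/Hi/R/In itself gives this row.

1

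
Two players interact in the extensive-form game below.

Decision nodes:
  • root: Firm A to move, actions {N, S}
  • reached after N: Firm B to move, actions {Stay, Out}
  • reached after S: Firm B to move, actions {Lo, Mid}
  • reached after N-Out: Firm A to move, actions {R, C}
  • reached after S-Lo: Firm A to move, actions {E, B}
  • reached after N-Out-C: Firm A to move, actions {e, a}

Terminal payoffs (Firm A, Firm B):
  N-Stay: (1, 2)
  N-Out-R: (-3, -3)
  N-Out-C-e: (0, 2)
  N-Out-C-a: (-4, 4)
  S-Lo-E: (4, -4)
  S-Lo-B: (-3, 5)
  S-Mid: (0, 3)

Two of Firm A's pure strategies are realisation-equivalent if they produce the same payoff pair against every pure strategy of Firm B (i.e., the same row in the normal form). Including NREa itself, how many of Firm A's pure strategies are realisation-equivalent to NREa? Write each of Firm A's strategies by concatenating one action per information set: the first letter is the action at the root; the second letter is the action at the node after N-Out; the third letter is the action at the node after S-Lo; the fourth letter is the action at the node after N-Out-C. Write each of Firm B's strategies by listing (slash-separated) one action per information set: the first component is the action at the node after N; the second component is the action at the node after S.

4

Row for NREa (columns Stay/Lo, Stay/Mid, Out/Lo, Out/Mid): (1,2) (1,2) (-3,-3) (-3,-3).
Under NREa, Firm A's choice at the node after S-Lo and at the node after N-Out-C can never be reached regardless of what Firm B does, so varying those choices leaves every outcome unchanged.
Holding the reachable choices fixed and varying the unreachable ones freely already gives 2 × 2 = 4 equivalent strategies.
No other strategy reproduces this row, so those 4 are the full class: NREe, NREa, NRBe, NRBa.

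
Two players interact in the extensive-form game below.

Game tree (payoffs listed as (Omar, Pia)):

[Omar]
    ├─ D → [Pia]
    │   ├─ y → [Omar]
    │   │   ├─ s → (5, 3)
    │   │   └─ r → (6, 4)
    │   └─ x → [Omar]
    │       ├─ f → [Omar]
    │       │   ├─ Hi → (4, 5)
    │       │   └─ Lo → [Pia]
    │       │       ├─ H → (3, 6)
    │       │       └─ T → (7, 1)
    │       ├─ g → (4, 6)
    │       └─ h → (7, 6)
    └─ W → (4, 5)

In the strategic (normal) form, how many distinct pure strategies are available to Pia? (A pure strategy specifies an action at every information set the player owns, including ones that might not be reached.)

Pia owns the node after D with actions {y, x} — two choices.
Pia owns the node after D-x-f-Lo with actions {H, T} — two choices.
A pure strategy fixes one action at each information set independently, so the count is the product 2 × 2 = 4.
(For reference, Omar has 24 pure strategies, giving a 4×24 normal-form matrix.)

4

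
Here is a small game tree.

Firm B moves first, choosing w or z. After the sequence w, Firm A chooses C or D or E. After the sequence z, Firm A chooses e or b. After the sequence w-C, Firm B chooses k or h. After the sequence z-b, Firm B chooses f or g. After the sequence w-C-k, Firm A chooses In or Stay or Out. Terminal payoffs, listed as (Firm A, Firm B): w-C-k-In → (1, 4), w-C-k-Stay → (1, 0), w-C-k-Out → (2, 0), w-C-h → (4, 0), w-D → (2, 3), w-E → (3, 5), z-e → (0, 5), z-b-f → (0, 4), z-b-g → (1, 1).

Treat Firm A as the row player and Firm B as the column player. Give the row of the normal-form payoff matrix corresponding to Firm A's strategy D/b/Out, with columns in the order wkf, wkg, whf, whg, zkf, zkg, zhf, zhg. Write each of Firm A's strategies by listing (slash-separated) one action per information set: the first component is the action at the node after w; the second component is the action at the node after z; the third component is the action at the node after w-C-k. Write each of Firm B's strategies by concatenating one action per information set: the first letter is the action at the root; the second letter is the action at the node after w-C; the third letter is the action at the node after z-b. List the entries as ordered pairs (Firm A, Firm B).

(2,3) (2,3) (2,3) (2,3) (0,4) (1,1) (0,4) (1,1)

vs wkf: Firm B plays w → Firm A plays D at [w] → (2, 3)
vs wkg: Firm B plays w → Firm A plays D at [w] → (2, 3)
vs whf: Firm B plays w → Firm A plays D at [w] → (2, 3)
vs whg: Firm B plays w → Firm A plays D at [w] → (2, 3)
vs zkf: Firm B plays z → Firm A plays b at [z] → Firm B plays f at [z-b] → (0, 4)
vs zkg: Firm B plays z → Firm A plays b at [z] → Firm B plays g at [z-b] → (1, 1)
vs zhf: Firm B plays z → Firm A plays b at [z] → Firm B plays f at [z-b] → (0, 4)
vs zhg: Firm B plays z → Firm A plays b at [z] → Firm B plays g at [z-b] → (1, 1)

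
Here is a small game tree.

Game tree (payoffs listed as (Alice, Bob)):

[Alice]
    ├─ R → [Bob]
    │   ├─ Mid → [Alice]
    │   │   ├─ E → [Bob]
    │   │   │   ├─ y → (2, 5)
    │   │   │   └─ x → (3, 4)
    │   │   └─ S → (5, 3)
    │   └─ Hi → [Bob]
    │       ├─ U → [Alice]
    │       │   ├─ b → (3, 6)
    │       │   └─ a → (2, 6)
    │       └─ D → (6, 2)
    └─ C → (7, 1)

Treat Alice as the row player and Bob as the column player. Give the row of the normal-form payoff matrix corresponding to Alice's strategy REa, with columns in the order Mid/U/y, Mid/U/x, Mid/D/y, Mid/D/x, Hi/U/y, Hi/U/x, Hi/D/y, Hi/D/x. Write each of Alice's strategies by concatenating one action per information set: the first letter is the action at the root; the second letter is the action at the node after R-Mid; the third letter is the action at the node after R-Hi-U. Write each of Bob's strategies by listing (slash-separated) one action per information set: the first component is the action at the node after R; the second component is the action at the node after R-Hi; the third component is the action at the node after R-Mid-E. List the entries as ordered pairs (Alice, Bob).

vs Mid/U/y: Alice plays R → Bob plays Mid at [R] → Alice plays E at [R-Mid] → Bob plays y at [R-Mid-E] → (2, 5)
vs Mid/U/x: Alice plays R → Bob plays Mid at [R] → Alice plays E at [R-Mid] → Bob plays x at [R-Mid-E] → (3, 4)
vs Mid/D/y: Alice plays R → Bob plays Mid at [R] → Alice plays E at [R-Mid] → Bob plays y at [R-Mid-E] → (2, 5)
vs Mid/D/x: Alice plays R → Bob plays Mid at [R] → Alice plays E at [R-Mid] → Bob plays x at [R-Mid-E] → (3, 4)
vs Hi/U/y: Alice plays R → Bob plays Hi at [R] → Bob plays U at [R-Hi] → Alice plays a at [R-Hi-U] → (2, 6)
vs Hi/U/x: Alice plays R → Bob plays Hi at [R] → Bob plays U at [R-Hi] → Alice plays a at [R-Hi-U] → (2, 6)
vs Hi/D/y: Alice plays R → Bob plays Hi at [R] → Bob plays D at [R-Hi] → (6, 2)
vs Hi/D/x: Alice plays R → Bob plays Hi at [R] → Bob plays D at [R-Hi] → (6, 2)

(2,5) (3,4) (2,5) (3,4) (2,6) (2,6) (6,2) (6,2)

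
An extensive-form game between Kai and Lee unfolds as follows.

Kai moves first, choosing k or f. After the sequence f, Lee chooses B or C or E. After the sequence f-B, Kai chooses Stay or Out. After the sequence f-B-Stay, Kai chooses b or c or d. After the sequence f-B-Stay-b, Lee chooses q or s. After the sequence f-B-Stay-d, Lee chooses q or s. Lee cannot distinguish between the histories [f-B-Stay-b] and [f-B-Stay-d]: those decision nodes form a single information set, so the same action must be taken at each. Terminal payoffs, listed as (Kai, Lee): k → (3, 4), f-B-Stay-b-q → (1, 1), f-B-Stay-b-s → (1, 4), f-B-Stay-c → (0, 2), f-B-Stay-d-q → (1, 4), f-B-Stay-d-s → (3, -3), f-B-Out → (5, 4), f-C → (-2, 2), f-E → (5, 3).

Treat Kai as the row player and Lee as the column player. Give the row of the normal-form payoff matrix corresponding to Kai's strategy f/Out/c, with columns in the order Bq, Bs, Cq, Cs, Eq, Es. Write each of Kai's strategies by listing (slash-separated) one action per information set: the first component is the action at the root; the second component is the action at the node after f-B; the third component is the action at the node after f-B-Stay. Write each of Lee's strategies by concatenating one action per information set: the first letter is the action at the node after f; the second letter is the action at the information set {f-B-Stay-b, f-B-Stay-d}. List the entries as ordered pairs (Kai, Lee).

(5,4) (5,4) (-2,2) (-2,2) (5,3) (5,3)

vs Bq: Kai plays f → Lee plays B at [f] → Kai plays Out at [f-B] → (5, 4)
vs Bs: Kai plays f → Lee plays B at [f] → Kai plays Out at [f-B] → (5, 4)
vs Cq: Kai plays f → Lee plays C at [f] → (-2, 2)
vs Cs: Kai plays f → Lee plays C at [f] → (-2, 2)
vs Eq: Kai plays f → Lee plays E at [f] → (5, 3)
vs Es: Kai plays f → Lee plays E at [f] → (5, 3)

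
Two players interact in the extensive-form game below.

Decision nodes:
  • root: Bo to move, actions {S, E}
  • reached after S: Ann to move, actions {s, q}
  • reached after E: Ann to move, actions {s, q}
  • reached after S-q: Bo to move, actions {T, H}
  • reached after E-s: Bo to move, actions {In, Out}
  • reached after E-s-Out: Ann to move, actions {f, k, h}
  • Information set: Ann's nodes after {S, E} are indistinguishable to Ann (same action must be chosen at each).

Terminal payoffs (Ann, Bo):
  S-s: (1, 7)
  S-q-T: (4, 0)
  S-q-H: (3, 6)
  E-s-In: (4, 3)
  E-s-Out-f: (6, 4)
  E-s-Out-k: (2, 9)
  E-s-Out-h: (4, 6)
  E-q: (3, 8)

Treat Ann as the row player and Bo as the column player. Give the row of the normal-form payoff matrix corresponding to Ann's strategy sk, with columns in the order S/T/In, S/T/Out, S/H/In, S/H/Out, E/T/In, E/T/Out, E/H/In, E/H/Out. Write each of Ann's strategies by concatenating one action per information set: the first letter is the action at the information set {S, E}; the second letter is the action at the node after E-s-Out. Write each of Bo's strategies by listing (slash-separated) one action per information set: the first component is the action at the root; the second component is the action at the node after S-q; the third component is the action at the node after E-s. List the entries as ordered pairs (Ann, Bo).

(1,7) (1,7) (1,7) (1,7) (4,3) (2,9) (4,3) (2,9)

vs S/T/In: Bo plays S → Ann plays s at [S] → (1, 7)
vs S/T/Out: Bo plays S → Ann plays s at [S] → (1, 7)
vs S/H/In: Bo plays S → Ann plays s at [S] → (1, 7)
vs S/H/Out: Bo plays S → Ann plays s at [S] → (1, 7)
vs E/T/In: Bo plays E → Ann plays s at [E] → Bo plays In at [E-s] → (4, 3)
vs E/T/Out: Bo plays E → Ann plays s at [E] → Bo plays Out at [E-s] → Ann plays k at [E-s-Out] → (2, 9)
vs E/H/In: Bo plays E → Ann plays s at [E] → Bo plays In at [E-s] → (4, 3)
vs E/H/Out: Bo plays E → Ann plays s at [E] → Bo plays Out at [E-s] → Ann plays k at [E-s-Out] → (2, 9)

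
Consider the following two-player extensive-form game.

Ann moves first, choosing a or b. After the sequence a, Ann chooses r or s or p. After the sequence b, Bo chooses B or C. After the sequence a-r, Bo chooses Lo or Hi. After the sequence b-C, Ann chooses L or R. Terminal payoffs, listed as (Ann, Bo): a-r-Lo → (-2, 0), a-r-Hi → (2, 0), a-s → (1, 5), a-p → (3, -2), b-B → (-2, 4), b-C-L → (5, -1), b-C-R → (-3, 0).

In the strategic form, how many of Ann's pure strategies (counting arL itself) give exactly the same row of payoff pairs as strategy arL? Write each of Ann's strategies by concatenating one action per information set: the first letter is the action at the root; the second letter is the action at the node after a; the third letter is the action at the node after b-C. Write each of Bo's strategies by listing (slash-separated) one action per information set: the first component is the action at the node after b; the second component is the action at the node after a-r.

Row for arL (columns B/Lo, B/Hi, C/Lo, C/Hi): (-2,0) (2,0) (-2,0) (2,0).
Under arL, Ann's choice at the node after b-C can never be reached regardless of what Bo does, so varying those choices leaves every outcome unchanged.
Holding the reachable choices fixed and varying the unreachable one freely already gives 2 equivalent strategies.
No other strategy reproduces this row, so those 2 are the full class: arL, arR.

2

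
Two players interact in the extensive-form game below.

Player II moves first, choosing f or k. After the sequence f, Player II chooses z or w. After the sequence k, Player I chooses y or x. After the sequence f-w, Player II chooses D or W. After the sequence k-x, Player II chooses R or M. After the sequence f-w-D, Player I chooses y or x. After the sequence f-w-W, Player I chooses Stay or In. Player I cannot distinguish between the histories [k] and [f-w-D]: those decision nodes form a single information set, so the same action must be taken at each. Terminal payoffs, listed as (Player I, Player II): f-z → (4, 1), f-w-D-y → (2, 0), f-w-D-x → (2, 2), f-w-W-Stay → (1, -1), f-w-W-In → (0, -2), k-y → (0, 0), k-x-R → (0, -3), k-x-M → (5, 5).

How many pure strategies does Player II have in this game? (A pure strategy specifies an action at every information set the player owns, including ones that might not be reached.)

16

Player II owns the root with actions {f, k} — two choices.
Player II owns the node after f with actions {z, w} — two choices.
Player II owns the node after f-w with actions {D, W} — two choices.
Player II owns the node after k-x with actions {R, M} — two choices.
A pure strategy fixes one action at each information set independently, so the count is the product 2 × 2 × 2 × 2 = 16.
(For reference, Player I has 4 pure strategies, giving a 16×4 normal-form matrix.)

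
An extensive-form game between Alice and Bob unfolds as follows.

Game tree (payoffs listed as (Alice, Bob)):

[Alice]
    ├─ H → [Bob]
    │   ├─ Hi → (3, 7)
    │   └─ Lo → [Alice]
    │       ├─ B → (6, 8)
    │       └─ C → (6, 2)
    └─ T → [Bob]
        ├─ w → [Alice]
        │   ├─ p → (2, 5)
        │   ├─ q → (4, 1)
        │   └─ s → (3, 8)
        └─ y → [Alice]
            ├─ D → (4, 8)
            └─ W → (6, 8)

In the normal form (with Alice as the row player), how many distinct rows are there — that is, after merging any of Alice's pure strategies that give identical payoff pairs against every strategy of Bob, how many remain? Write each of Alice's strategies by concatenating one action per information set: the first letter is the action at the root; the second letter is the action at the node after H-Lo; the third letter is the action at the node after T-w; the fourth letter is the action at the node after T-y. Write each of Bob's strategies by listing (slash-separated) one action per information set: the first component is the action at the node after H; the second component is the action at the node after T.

8

Alice has 24 pure strategies: HBpD, HBpW, HBqD, HBqW, HBsD, HBsW, HCpD, HCpW, HCqD, HCqW, HCsD, HCsW, TBpD, TBpW, TBqD, TBqW, TBsD, TBsW, TCpD, TCpW, TCqD, TCqW, TCsD, TCsW. Columns: Hi/w, Hi/y, Lo/w, Lo/y.
{HBpD, HBpW, HBqD, HBqW, HBsD, HBsW} → row (3,7) (3,7) (6,8) (6,8)
{HCpD, HCpW, HCqD, HCqW, HCsD, HCsW} → row (3,7) (3,7) (6,2) (6,2)
{TBpD, TCpD} → row (2,5) (4,8) (2,5) (4,8)
{TBpW, TCpW} → row (2,5) (6,8) (2,5) (6,8)
{TBqD, TCqD} → row (4,1) (4,8) (4,1) (4,8)
{TBqW, TCqW} → row (4,1) (6,8) (4,1) (6,8)
{TBsD, TCsD} → row (3,8) (4,8) (3,8) (4,8)
{TBsW, TCsW} → row (3,8) (6,8) (3,8) (6,8)
That's 8 distinct rows out of 24 strategies.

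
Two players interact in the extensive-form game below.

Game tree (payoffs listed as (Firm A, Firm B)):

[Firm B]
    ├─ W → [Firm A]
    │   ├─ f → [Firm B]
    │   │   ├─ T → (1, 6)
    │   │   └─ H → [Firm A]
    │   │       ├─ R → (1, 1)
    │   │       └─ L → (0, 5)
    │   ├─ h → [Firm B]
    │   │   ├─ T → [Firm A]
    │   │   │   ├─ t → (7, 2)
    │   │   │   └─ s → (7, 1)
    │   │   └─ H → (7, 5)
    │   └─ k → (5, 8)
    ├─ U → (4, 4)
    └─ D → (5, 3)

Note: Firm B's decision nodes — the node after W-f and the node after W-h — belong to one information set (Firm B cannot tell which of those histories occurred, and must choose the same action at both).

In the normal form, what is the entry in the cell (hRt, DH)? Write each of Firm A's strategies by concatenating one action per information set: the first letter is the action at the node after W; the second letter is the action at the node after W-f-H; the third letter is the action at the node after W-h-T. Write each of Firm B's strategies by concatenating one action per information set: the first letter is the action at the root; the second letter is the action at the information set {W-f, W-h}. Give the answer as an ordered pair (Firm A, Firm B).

(5, 3)

Trace the play path from the root:
  Firm B plays D
→ terminal payoff (5, 3).
(Firm A's choice at the node after W is never reached on this path, so it doesn't affect the outcome.)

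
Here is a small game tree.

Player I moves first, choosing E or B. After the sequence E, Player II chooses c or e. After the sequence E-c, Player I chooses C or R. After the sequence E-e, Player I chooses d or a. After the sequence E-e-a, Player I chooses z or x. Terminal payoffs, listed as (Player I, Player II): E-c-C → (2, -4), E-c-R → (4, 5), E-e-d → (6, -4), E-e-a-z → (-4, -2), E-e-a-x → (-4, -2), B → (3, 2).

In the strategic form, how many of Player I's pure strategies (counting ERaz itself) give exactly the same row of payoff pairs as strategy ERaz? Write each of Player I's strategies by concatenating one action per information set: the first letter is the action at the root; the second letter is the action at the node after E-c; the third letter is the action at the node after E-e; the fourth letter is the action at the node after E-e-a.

Row for ERaz (columns c, e): (4,5) (-4,-2).
Every one of Player I's information sets is on the play path for some reply by Player II when Player I follows ERaz.
Even so, ERax happens to produce the same payoff in every column — so 2 strategies share this row.

2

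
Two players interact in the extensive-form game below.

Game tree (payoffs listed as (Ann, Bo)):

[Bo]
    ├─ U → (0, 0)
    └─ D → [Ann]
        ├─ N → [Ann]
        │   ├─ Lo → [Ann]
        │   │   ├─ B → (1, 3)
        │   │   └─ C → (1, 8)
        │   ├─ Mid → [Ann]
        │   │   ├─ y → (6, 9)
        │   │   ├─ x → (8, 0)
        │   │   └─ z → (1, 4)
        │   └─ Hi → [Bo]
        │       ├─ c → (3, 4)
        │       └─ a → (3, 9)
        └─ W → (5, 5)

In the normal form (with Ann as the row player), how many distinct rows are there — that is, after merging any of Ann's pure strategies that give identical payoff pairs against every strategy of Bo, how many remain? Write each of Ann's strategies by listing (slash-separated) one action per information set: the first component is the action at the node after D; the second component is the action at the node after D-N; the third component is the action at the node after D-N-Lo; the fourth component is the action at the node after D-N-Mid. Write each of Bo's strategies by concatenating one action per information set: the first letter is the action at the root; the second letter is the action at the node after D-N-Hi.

7

Ann has 36 pure strategies: N/Lo/B/y, N/Lo/B/x, N/Lo/B/z, N/Lo/C/y, N/Lo/C/x, N/Lo/C/z, N/Mid/B/y, N/Mid/B/x, N/Mid/B/z, N/Mid/C/y, N/Mid/C/x, N/Mid/C/z, N/Hi/B/y, N/Hi/B/x, N/Hi/B/z, N/Hi/C/y, N/Hi/C/x, N/Hi/C/z, W/Lo/B/y, W/Lo/B/x, W/Lo/B/z, W/Lo/C/y, W/Lo/C/x, W/Lo/C/z, W/Mid/B/y, W/Mid/B/x, W/Mid/B/z, W/Mid/C/y, W/Mid/C/x, W/Mid/C/z, W/Hi/B/y, W/Hi/B/x, W/Hi/B/z, W/Hi/C/y, W/Hi/C/x, W/Hi/C/z. Columns: Uc, Ua, Dc, Da.
{N/Lo/B/y, N/Lo/B/x, N/Lo/B/z} → row (0,0) (0,0) (1,3) (1,3)
{N/Lo/C/y, N/Lo/C/x, N/Lo/C/z} → row (0,0) (0,0) (1,8) (1,8)
{N/Mid/B/y, N/Mid/C/y} → row (0,0) (0,0) (6,9) (6,9)
{N/Mid/B/x, N/Mid/C/x} → row (0,0) (0,0) (8,0) (8,0)
{N/Mid/B/z, N/Mid/C/z} → row (0,0) (0,0) (1,4) (1,4)
{N/Hi/B/y, N/Hi/B/x, N/Hi/B/z, N/Hi/C/y, N/Hi/C/x, N/Hi/C/z} → row (0,0) (0,0) (3,4) (3,9)
{W/Lo/B/y, W/Lo/B/x, W/Lo/B/z, W/Lo/C/y, W/Lo/C/x, W/Lo/C/z, W/Mid/B/y, W/Mid/B/x, W/Mid/B/z, W/Mid/C/y, W/Mid/C/x, W/Mid/C/z, W/Hi/B/y, W/Hi/B/x, W/Hi/B/z, W/Hi/C/y, W/Hi/C/x, W/Hi/C/z} → row (0,0) (0,0) (5,5) (5,5)
That's 7 distinct rows out of 36 strategies.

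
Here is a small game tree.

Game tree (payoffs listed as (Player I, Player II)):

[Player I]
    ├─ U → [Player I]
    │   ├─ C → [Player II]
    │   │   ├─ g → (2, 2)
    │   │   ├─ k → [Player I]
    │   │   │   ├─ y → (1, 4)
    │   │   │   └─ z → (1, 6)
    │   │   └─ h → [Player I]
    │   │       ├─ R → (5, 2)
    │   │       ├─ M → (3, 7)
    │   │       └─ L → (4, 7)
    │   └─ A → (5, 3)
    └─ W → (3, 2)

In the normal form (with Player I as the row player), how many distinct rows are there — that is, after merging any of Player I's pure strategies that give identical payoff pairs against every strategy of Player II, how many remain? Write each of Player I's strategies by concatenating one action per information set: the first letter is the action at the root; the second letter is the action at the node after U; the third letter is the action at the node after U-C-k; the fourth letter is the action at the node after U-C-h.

8

Player I has 24 pure strategies: UCyR, UCyM, UCyL, UCzR, UCzM, UCzL, UAyR, UAyM, UAyL, UAzR, UAzM, UAzL, WCyR, WCyM, WCyL, WCzR, WCzM, WCzL, WAyR, WAyM, WAyL, WAzR, WAzM, WAzL. Columns: g, k, h.
{UCyR} → row (2,2) (1,4) (5,2)
{UCyM} → row (2,2) (1,4) (3,7)
{UCyL} → row (2,2) (1,4) (4,7)
{UCzR} → row (2,2) (1,6) (5,2)
{UCzM} → row (2,2) (1,6) (3,7)
{UCzL} → row (2,2) (1,6) (4,7)
{UAyR, UAyM, UAyL, UAzR, UAzM, UAzL} → row (5,3) (5,3) (5,3)
{WCyR, WCyM, WCyL, WCzR, WCzM, WCzL, WAyR, WAyM, WAyL, WAzR, WAzM, WAzL} → row (3,2) (3,2) (3,2)
That's 8 distinct rows out of 24 strategies.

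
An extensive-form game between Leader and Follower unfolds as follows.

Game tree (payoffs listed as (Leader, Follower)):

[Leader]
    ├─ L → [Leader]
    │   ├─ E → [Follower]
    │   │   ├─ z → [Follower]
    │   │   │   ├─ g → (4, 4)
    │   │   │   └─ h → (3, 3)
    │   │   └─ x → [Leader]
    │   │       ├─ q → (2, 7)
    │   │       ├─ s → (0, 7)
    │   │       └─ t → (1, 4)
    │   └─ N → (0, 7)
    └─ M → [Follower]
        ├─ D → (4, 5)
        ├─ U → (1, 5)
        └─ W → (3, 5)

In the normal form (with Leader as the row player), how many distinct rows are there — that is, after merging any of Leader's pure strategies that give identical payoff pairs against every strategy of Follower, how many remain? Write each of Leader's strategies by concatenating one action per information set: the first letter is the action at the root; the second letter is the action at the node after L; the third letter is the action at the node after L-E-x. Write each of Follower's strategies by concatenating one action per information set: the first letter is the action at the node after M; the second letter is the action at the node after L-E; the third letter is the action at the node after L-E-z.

Leader has 12 pure strategies: LEq, LEs, LEt, LNq, LNs, LNt, MEq, MEs, MEt, MNq, MNs, MNt. Columns: Dzg, Dzh, Dxg, Dxh, Uzg, Uzh, Uxg, Uxh, Wzg, Wzh, Wxg, Wxh.
{LEq} → row (4,4) (3,3) (2,7) (2,7) (4,4) (3,3) (2,7) (2,7) (4,4) (3,3) (2,7) (2,7)
{LEs} → row (4,4) (3,3) (0,7) (0,7) (4,4) (3,3) (0,7) (0,7) (4,4) (3,3) (0,7) (0,7)
{LEt} → row (4,4) (3,3) (1,4) (1,4) (4,4) (3,3) (1,4) (1,4) (4,4) (3,3) (1,4) (1,4)
{LNq, LNs, LNt} → row (0,7) (0,7) (0,7) (0,7) (0,7) (0,7) (0,7) (0,7) (0,7) (0,7) (0,7) (0,7)
{MEq, MEs, MEt, MNq, MNs, MNt} → row (4,5) (4,5) (4,5) (4,5) (1,5) (1,5) (1,5) (1,5) (3,5) (3,5) (3,5) (3,5)
That's 5 distinct rows out of 12 strategies.

5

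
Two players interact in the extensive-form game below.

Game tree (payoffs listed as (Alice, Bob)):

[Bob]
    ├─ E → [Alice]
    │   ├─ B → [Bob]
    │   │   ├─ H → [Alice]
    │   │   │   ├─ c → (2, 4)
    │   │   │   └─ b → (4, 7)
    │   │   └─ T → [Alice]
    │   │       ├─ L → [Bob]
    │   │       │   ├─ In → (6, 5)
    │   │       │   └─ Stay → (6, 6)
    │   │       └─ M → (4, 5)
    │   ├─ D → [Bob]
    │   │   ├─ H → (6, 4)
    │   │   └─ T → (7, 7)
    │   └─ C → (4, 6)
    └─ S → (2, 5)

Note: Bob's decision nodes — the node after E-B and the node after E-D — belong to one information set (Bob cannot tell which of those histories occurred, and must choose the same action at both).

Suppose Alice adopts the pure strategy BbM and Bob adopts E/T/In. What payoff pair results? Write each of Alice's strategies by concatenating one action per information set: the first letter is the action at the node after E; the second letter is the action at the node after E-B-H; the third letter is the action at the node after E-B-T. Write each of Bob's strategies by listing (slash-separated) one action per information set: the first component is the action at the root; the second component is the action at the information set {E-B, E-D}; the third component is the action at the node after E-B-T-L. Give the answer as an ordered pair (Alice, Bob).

Trace the play path from the root:
  Bob plays E
  Alice plays B at [E]
  Bob plays T at [E-B]
  Alice plays M at [E-B-T]
→ terminal payoff (4, 5).
(Alice's choice at the node after E-B-H is never reached on this path, so it doesn't affect the outcome.)

(4, 5)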